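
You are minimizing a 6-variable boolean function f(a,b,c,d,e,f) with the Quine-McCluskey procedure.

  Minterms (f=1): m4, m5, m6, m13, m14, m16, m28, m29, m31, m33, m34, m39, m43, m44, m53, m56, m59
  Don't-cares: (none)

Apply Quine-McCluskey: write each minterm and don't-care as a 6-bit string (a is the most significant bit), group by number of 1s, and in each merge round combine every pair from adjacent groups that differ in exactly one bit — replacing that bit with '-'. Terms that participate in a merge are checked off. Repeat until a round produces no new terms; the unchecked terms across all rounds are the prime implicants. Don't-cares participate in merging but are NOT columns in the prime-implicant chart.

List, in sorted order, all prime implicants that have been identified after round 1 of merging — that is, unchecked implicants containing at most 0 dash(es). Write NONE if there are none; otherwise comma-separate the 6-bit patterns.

[col 0] 000100*, 000101*, 000110*, 001101*, 001110*, 010000, 011100*, 011101*, 011111*, 100001, 100010, 100111, 101011*, 101100, 110101, 111000, 111011*
[col 1] 0-1101, 00-101, 00-110, 0001-0, 00010-, 0111-1, 01110-, 1-1011
Prime implicants: 0-1101, 00-101, 00-110, 0001-0, 00010-, 010000, 0111-1, 01110-, 1-1011, 100001, 100010, 100111, 101100, 110101, 111000

010000, 100001, 100010, 100111, 101100, 110101, 111000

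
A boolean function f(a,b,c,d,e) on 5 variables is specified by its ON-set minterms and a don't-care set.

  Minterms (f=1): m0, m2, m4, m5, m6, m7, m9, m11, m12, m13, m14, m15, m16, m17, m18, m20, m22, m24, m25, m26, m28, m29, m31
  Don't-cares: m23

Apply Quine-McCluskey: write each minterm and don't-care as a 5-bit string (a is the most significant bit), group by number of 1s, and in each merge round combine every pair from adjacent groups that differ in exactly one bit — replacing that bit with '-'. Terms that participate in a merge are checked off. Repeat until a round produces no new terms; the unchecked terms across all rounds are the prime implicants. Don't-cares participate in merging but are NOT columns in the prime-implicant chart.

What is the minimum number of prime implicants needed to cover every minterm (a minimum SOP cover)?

7

Round 0: 00000✓ 00010✓ 00100✓ 00101✓ 00110✓ 00111✓ 01001✓ 01011✓ 01100✓ 01101✓ 01110✓ 01111✓ 10000✓ 10001✓ 10010✓ 10100✓ 10110✓ 10111✓ 11000✓ 11001✓ 11010✓ 11100✓ 11101✓ 11111✓
Round 1: -0000✓ -0010✓ -0100✓ -0110✓ -0111✓ -1001✓ -1100✓ -1101✓ -1111✓ 0-100✓ 0-101✓ 0-110✓ 0-111✓ 00-00✓ 00-10✓ 000-0✓ 001-0✓ 001-1✓ 0010-✓ 0011-✓ 01-01✓ 01-11✓ 010-1✓ 011-0✓ 011-1✓ 0110-✓ 0111-✓ 1-000✓ 1-001✓ 1-010✓ 1-100✓ 1-111✓ 10-00✓ 10-10✓ 100-0✓ 1000-✓ 101-0✓ 1011-✓ 11-00✓ 11-01✓ 110-0✓ 1100-✓ 111-1✓ 1110-✓
Round 2: --100 --111 -0-00✓ -0-10✓ -00-0✓ -01-0✓ -011- -1-01 -11-1 -110- 0-1-0✓ 0-1-1✓ 0-10-✓ 0-11-✓ 00--0✓ 001--✓ 01--1 011--✓ 1--00 1-0-0 1-00- 10--0✓ 11-0-
Round 3: -0--0 0-1--
PIs = {--100, --111, -0--0, -011-, -1-01, -11-1, -110-, 0-1--, 01--1, 1--00, 1-0-0, 1-00-, 11-0-}
Coverage chart:
  m0: -0--0 ←essential
  m2: -0--0 ←essential
  m4: --100,-0--0,0-1--
  m5: 0-1-- ←essential
  m6: -0--0,-011-,0-1--
  m7: --111,-011-,0-1--
  m9: -1-01,01--1
  m11: 01--1 ←essential
  m12: --100,-110-,0-1--
  m13: -1-01,-11-1,-110-,0-1--,01--1
  m14: 0-1-- ←essential
  m15: --111,-11-1,0-1--,01--1
  m16: -0--0,1--00,1-0-0,1-00-
  m17: 1-00- ←essential
  m18: -0--0,1-0-0
  m20: --100,-0--0,1--00
  m22: -0--0,-011-
  m24: 1--00,1-0-0,1-00-,11-0-
  m25: -1-01,1-00-,11-0-
  m26: 1-0-0 ←essential
  m28: --100,-110-,1--00,11-0-
  m29: -1-01,-11-1,-110-,11-0-
  m31: --111,-11-1
Essential: -0--0, 0-1--, 01--1, 1-0-0, 1-00-
Petrick residual → --100, -11-1
Min cover (7 terms): cd'e' + b'e' + bce + a'c + a'be + ac'e' + ac'd'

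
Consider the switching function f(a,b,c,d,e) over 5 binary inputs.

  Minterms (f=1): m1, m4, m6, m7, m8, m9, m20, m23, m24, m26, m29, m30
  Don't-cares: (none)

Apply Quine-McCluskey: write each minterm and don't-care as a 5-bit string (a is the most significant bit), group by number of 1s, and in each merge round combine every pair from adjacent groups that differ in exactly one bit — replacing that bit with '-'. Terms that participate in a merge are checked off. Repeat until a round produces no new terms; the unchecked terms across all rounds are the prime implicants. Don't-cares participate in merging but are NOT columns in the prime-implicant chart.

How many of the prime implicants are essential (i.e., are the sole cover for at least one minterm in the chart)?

size-2^0 implicants → 00001(✓)  00100(✓)  00110(✓)  00111(✓)  01000(✓)  01001(✓)  10100(✓)  10111(✓)  11000(✓)  11010(✓)  11101  11110(✓)
size-2^1 implicants → -0100  -0111  -1000  0-001  001-0  0011-  0100-  11-10  110-0
Unchecked terms (primes): -0100, -0111, -1000, 0-001, 001-0, 0011-, 0100-, 11-10, 110-0, 11101
Minterm coverage:
  m1 ⊆ 0-001 [E]
  m4 ⊆ -0100,001-0
  m6 ⊆ 001-0,0011-
  m7 ⊆ -0111,0011-
  m8 ⊆ -1000,0100-
  m9 ⊆ 0-001,0100-
  m20 ⊆ -0100 [E]
  m23 ⊆ -0111 [E]
  m24 ⊆ -1000,110-0
  m26 ⊆ 11-10,110-0
  m29 ⊆ 11101 [E]
  m30 ⊆ 11-10 [E]
E = {-0100, -0111, 0-001, 11-10, 11101}

5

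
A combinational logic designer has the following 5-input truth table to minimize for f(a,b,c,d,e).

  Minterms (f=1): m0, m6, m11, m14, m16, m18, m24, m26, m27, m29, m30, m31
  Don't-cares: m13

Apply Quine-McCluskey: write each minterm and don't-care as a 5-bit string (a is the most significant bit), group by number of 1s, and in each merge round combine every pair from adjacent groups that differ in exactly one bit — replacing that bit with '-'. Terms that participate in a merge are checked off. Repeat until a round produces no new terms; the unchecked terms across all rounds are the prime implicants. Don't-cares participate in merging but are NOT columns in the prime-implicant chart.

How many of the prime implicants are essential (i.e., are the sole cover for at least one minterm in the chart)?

4

size-2^0 implicants → 00000(✓)  00110(✓)  01011(✓)  01101(✓)  01110(✓)  10000(✓)  10010(✓)  11000(✓)  11010(✓)  11011(✓)  11101(✓)  11110(✓)  11111(✓)
size-2^1 implicants → -0000  -1011  -1101  -1110  0-110  1-000(✓)  1-010(✓)  100-0(✓)  11-10(✓)  11-11(✓)  110-0(✓)  1101-(✓)  111-1  1111-(✓)
size-2^2 implicants → 1-0-0  11-1-
Unchecked terms (primes): -0000, -1011, -1101, -1110, 0-110, 1-0-0, 11-1-, 111-1
Minterm coverage:
  m0 ⊆ -0000 [E]
  m6 ⊆ 0-110 [E]
  m11 ⊆ -1011 [E]
  m14 ⊆ -1110,0-110
  m16 ⊆ -0000,1-0-0
  m18 ⊆ 1-0-0 [E]
  m24 ⊆ 1-0-0 [E]
  m26 ⊆ 1-0-0,11-1-
  m27 ⊆ -1011,11-1-
  m29 ⊆ -1101,111-1
  m30 ⊆ -1110,11-1-
  m31 ⊆ 11-1-,111-1
E = {-0000, -1011, 0-110, 1-0-0}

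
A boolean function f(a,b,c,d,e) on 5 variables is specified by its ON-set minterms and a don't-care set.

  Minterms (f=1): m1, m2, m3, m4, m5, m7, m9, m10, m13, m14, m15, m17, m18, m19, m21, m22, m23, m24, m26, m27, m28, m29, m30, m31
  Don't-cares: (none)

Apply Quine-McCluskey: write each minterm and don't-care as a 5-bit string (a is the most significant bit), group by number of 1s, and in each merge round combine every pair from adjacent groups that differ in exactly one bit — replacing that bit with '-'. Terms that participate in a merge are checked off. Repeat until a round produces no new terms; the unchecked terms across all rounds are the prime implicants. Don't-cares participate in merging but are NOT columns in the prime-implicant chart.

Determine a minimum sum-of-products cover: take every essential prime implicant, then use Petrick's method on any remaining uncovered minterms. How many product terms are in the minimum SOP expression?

Round 0: 00001✓ 00010✓ 00011✓ 00100✓ 00101✓ 00111✓ 01001✓ 01010✓ 01101✓ 01110✓ 01111✓ 10001✓ 10010✓ 10011✓ 10101✓ 10110✓ 10111✓ 11000✓ 11010✓ 11011✓ 11100✓ 11101✓ 11110✓ 11111✓
Round 1: -0001✓ -0010✓ -0011✓ -0101✓ -0111✓ -1010✓ -1101✓ -1110✓ -1111✓ 0-001✓ 0-010✓ 0-101✓ 0-111✓ 00-01✓ 00-11✓ 000-1✓ 0001-✓ 001-1✓ 0010- 01-01✓ 01-10✓ 011-1✓ 0111-✓ 1-010✓ 1-011✓ 1-101✓ 1-110✓ 1-111✓ 10-01✓ 10-10✓ 10-11✓ 100-1✓ 1001-✓ 101-1✓ 1011-✓ 11-00✓ 11-10✓ 11-11✓ 110-0✓ 1101-✓ 111-0✓ 111-1✓ 1110-✓ 1111-✓
Round 2: --010 --101✓ --111✓ -0-01✓ -0-11✓ -00-1✓ -001- -01-1✓ -1-10 -11-1✓ -111- 0--01 0-1-1✓ 00--1✓ 1--10✓ 1--11✓ 1-01-✓ 1-1-1✓ 1-11-✓ 10--1✓ 10-1-✓ 11--0 11-1-✓ 111--
Round 3: --1-1 -0--1 1--1-
PIs = {--010, --1-1, -0--1, -001-, -1-10, -111-, 0--01, 0010-, 1--1-, 11--0, 111--}
Coverage chart:
  m1: -0--1,0--01
  m2: --010,-001-
  m3: -0--1,-001-
  m4: 0010- ←essential
  m5: --1-1,-0--1,0--01,0010-
  m7: --1-1,-0--1
  m9: 0--01 ←essential
  m10: --010,-1-10
  m13: --1-1,0--01
  m14: -1-10,-111-
  m15: --1-1,-111-
  m17: -0--1 ←essential
  m18: --010,-001-,1--1-
  m19: -0--1,-001-,1--1-
  m21: --1-1,-0--1
  m22: 1--1- ←essential
  m23: --1-1,-0--1,1--1-
  m24: 11--0 ←essential
  m26: --010,-1-10,1--1-,11--0
  m27: 1--1- ←essential
  m28: 11--0,111--
  m29: --1-1,111--
  m30: -1-10,-111-,1--1-,11--0,111--
  m31: --1-1,-111-,1--1-,111--
Essential: -0--1, 0--01, 0010-, 1--1-, 11--0
Petrick residual → --010, --1-1, -1-10
Min cover (8 terms): c'de' + ce + b'e + bde' + a'd'e + a'b'cd' + ad + abe'

8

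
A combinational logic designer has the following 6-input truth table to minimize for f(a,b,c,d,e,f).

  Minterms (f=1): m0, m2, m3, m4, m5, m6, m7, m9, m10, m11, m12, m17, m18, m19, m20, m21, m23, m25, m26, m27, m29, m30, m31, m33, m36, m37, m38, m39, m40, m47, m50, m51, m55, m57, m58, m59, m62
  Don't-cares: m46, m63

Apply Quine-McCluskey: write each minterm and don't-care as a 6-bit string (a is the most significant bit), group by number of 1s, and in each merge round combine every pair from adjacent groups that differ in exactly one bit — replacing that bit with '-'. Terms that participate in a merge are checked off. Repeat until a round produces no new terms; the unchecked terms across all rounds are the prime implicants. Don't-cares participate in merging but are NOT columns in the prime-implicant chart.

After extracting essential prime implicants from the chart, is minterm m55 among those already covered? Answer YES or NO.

NO

[col 0] 000000*, 000010*, 000011*, 000100*, 000101*, 000110*, 000111*, 001001*, 001010*, 001011*, 001100*, 010001*, 010010*, 010011*, 010100*, 010101*, 010111*, 011001*, 011010*, 011011*, 011101*, 011110*, 011111*, 100001*, 100100*, 100101*, 100110*, 100111*, 101000, 101110*, 101111*, 110010*, 110011*, 110111*, 111001*, 111010*, 111011*, 111110*, 111111*
[col 1] -00100*, -00101*, -00110*, -00111*, -10010*, -10011*, -10111*, -11001*, -11010*, -11011*, -11110*, -11111*, 0-0010*, 0-0011*, 0-0100*, 0-0101*, 0-0111*, 0-1001*, 0-1010*, 0-1011*, 00-010*, 00-011*, 00-100, 000-00*, 000-10*, 000-11*, 0000-0*, 00001-*, 0001-0*, 0001-1*, 00010-*, 00011-*, 0010-1*, 00101-*, 01-001*, 01-010*, 01-011*, 01-101*, 01-111*, 010-01*, 010-11*, 0100-1*, 01001-*, 0101-1*, 01010-*, 011-01*, 011-10*, 011-11*, 0110-1*, 01101-*, 0111-1*, 01111-*, 1-0111*, 1-1110*, 1-1111*, 10-110*, 10-111*, 100-01, 1001-0*, 1001-1*, 10010-*, 10011-*, 10111-*, 11-010*, 11-011*, 11-111*, 110-11*, 11001-*, 111-10*, 111-11*, 1110-1*, 11101-*, 11111-*
[col 2] --0111, -001-0*, -001-1*, -0010-*, -0011-*, -1-010*, -1-011*, -1-111*, -10-11*, -1001-*, -11-10*, -11-11*, -110-1, -1101-*, -1111-*, 0--010*, 0--011*, 0-0-11, 0-001-*, 0-01-1, 0-010-, 0-10-1, 0-101-*, 00-01-*, 000--0, 000-1-, 0001--*, 01--01*, 01--11*, 01-0-1*, 01-01-*, 01-1-1*, 010--1*, 011--1*, 011-1-*, 1--111, 1-111-, 10-11-, 1001--*, 11--11*, 11-01-*, 111-1-*
[col 3] -001--, -1--11, -1-01-, -11-1-, 0--01-, 01---1
Prime implicants: --0111, -001--, -1--11, -1-01-, -11-1-, -110-1, 0--01-, 0-0-11, 0-01-1, 0-010-, 0-10-1, 00-100, 000--0, 000-1-, 01---1, 1--111, 1-111-, 10-11-, 100-01, 101000
PI chart (minterm → PIs covering it):
  0 | 000--0  (sole → essential)
  2 | 0--01-,000--0,000-1-
  3 | 0--01-,0-0-11,000-1-
  4 | -001--,0-010-,00-100,000--0
  5 | -001--,0-01-1,0-010-
  6 | -001--,000--0,000-1-
  7 | --0111,-001--,0-0-11,0-01-1,000-1-
  9 | 0-10-1  (sole → essential)
  10 | 0--01-  (sole → essential)
  11 | 0--01-,0-10-1
  12 | 00-100  (sole → essential)
  17 | 01---1  (sole → essential)
  18 | -1-01-,0--01-
  19 | -1--11,-1-01-,0--01-,0-0-11,01---1
  20 | 0-010-  (sole → essential)
  21 | 0-01-1,0-010-,01---1
  23 | --0111,-1--11,0-0-11,0-01-1,01---1
  25 | -110-1,0-10-1,01---1
  26 | -1-01-,-11-1-,0--01-
  27 | -1--11,-1-01-,-11-1-,-110-1,0--01-,0-10-1,01---1
  29 | 01---1  (sole → essential)
  30 | -11-1-  (sole → essential)
  31 | -1--11,-11-1-,01---1
  33 | 100-01  (sole → essential)
  36 | -001--  (sole → essential)
  37 | -001--,100-01
  38 | -001--,10-11-
  39 | --0111,-001--,1--111,10-11-
  40 | 101000  (sole → essential)
  47 | 1--111,1-111-,10-11-
  50 | -1-01-  (sole → essential)
  51 | -1--11,-1-01-
  55 | --0111,-1--11,1--111
  57 | -110-1  (sole → essential)
  58 | -1-01-,-11-1-
  59 | -1--11,-1-01-,-11-1-,-110-1
  62 | -11-1-,1-111-
Essential prime implicants: -001--, -1-01-, -11-1-, -110-1, 0--01-, 0-010-, 0-10-1, 00-100, 000--0, 01---1, 100-01, 101000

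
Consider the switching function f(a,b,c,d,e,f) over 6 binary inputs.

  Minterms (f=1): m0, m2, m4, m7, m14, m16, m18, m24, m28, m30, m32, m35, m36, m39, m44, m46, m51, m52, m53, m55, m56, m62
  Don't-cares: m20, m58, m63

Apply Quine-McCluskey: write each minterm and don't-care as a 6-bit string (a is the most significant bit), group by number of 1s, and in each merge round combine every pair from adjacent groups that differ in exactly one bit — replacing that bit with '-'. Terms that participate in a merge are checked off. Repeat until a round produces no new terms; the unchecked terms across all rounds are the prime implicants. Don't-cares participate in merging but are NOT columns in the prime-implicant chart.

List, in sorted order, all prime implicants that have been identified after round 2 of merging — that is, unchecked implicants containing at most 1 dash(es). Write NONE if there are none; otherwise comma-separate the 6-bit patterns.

Round 0: 000000✓ 000010✓ 000100✓ 000111✓ 001110✓ 010000✓ 010010✓ 010100✓ 011000✓ 011100✓ 011110✓ 100000✓ 100011✓ 100100✓ 100111✓ 101100✓ 101110✓ 110011✓ 110100✓ 110101✓ 110111✓ 111000✓ 111010✓ 111110✓ 111111✓
Round 1: -00000✓ -00100✓ -00111 -01110✓ -10100✓ -11000 -11110✓ 0-0000✓ 0-0010✓ 0-0100✓ 0-1110✓ 000-00✓ 0000-0✓ 01-000✓ 01-100✓ 010-00✓ 0100-0✓ 011-00✓ 0111-0 1-0011✓ 1-0100✓ 1-0111✓ 1-1110✓ 10-100 100-00✓ 100-11✓ 1011-0 11-111 110-11✓ 1101-1 11010- 111-10 1110-0 11111-
Round 2: --0100 --1110 -00-00 0-0-00 0-00-0 01--00 1-0-11
PIs = {--0100, --1110, -00-00, -00111, -11000, 0-0-00, 0-00-0, 01--00, 0111-0, 1-0-11, 10-100, 1011-0, 11-111, 1101-1, 11010-, 111-10, 1110-0, 11111-}

-00111, -11000, 0111-0, 10-100, 1011-0, 11-111, 1101-1, 11010-, 111-10, 1110-0, 11111-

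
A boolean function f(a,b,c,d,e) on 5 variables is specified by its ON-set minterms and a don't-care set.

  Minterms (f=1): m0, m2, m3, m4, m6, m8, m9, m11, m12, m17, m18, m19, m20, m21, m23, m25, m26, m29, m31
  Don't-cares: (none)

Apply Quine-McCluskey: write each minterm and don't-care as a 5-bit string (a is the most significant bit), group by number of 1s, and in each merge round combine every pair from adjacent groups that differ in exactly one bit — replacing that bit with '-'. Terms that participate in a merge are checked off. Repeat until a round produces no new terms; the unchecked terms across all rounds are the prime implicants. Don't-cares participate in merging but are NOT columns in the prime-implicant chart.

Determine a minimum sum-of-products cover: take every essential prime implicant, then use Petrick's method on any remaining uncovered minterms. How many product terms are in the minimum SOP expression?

8

size-2^0 implicants → 00000(✓)  00010(✓)  00011(✓)  00100(✓)  00110(✓)  01000(✓)  01001(✓)  01011(✓)  01100(✓)  10001(✓)  10010(✓)  10011(✓)  10100(✓)  10101(✓)  10111(✓)  11001(✓)  11010(✓)  11101(✓)  11111(✓)
size-2^1 implicants → -0010(✓)  -0011(✓)  -0100  -1001  0-000(✓)  0-011  0-100(✓)  00-00(✓)  00-10(✓)  000-0(✓)  0001-(✓)  001-0(✓)  01-00(✓)  010-1  0100-  1-001(✓)  1-010  1-101(✓)  1-111(✓)  10-01(✓)  10-11(✓)  100-1(✓)  1001-(✓)  101-1(✓)  1010-  11-01(✓)  111-1(✓)
size-2^2 implicants → -001-  0--00  00--0  1--01  1-1-1  10--1
Unchecked terms (primes): -001-, -0100, -1001, 0--00, 0-011, 00--0, 010-1, 0100-, 1--01, 1-010, 1-1-1, 10--1, 1010-
Minterm coverage:
  m0 ⊆ 0--00,00--0
  m2 ⊆ -001-,00--0
  m3 ⊆ -001-,0-011
  m4 ⊆ -0100,0--00,00--0
  m6 ⊆ 00--0 [E]
  m8 ⊆ 0--00,0100-
  m9 ⊆ -1001,010-1,0100-
  m11 ⊆ 0-011,010-1
  m12 ⊆ 0--00 [E]
  m17 ⊆ 1--01,10--1
  m18 ⊆ -001-,1-010
  m19 ⊆ -001-,10--1
  m20 ⊆ -0100,1010-
  m21 ⊆ 1--01,1-1-1,10--1,1010-
  m23 ⊆ 1-1-1,10--1
  m25 ⊆ -1001,1--01
  m26 ⊆ 1-010 [E]
  m29 ⊆ 1--01,1-1-1
  m31 ⊆ 1-1-1 [E]
E = {0--00, 00--0, 1-010, 1-1-1}
Petrick residual → -001-, -0100, 010-1, 1--01
Cover = b'c'd + b'cd'e' + a'd'e' + a'b'e' + a'bc'e + ad'e + ac'de' + ace  |cover|=8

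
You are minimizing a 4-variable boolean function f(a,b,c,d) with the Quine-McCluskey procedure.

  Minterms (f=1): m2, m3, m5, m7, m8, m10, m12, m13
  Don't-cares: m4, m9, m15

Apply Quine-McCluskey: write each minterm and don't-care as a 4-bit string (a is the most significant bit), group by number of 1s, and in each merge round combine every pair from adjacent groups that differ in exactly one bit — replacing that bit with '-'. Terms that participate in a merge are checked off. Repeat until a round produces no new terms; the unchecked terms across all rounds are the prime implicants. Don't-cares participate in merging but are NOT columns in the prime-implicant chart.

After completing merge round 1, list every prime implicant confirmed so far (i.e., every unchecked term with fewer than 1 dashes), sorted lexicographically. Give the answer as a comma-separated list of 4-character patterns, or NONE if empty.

[col 0] 0010*, 0011*, 0100*, 0101*, 0111*, 1000*, 1001*, 1010*, 1100*, 1101*, 1111*
[col 1] -010, -100*, -101*, -111*, 0-11, 001-, 01-1*, 010-*, 1-00*, 1-01*, 10-0, 100-*, 11-1*, 110-*
[col 2] -1-1, -10-, 1-0-
Prime implicants: -010, -1-1, -10-, 0-11, 001-, 1-0-, 10-0

NONE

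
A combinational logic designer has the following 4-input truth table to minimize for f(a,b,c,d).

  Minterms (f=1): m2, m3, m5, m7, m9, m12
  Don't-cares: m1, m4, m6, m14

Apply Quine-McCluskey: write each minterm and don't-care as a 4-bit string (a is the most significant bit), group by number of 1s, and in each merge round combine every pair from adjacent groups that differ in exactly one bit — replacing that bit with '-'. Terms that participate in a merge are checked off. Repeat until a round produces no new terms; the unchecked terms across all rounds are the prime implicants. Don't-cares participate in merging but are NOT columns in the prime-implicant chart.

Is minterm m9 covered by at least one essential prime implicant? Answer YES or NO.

YES

Round 0: 0001✓ 0010✓ 0011✓ 0100✓ 0101✓ 0110✓ 0111✓ 1001✓ 1100✓ 1110✓
Round 1: -001 -100✓ -110✓ 0-01✓ 0-10✓ 0-11✓ 00-1✓ 001-✓ 01-0✓ 01-1✓ 010-✓ 011-✓ 11-0✓
Round 2: -1-0 0--1 0-1- 01--
PIs = {-001, -1-0, 0--1, 0-1-, 01--}
Coverage chart:
  m2: 0-1- ←essential
  m3: 0--1,0-1-
  m5: 0--1,01--
  m7: 0--1,0-1-,01--
  m9: -001 ←essential
  m12: -1-0 ←essential
Essential: -001, -1-0, 0-1-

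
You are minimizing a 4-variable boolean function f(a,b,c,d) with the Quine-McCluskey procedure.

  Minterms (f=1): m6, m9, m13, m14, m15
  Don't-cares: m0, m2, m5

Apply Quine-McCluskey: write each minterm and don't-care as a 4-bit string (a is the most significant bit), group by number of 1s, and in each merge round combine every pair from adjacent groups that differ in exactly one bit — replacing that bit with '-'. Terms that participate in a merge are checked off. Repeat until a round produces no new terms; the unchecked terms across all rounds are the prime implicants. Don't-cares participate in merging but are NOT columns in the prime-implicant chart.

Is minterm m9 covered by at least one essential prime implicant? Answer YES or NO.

YES

size-2^0 implicants → 0000(✓)  0010(✓)  0101(✓)  0110(✓)  1001(✓)  1101(✓)  1110(✓)  1111(✓)
size-2^1 implicants → -101  -110  0-10  00-0  1-01  11-1  111-
Unchecked terms (primes): -101, -110, 0-10, 00-0, 1-01, 11-1, 111-
Minterm coverage:
  m6 ⊆ -110,0-10
  m9 ⊆ 1-01 [E]
  m13 ⊆ -101,1-01,11-1
  m14 ⊆ -110,111-
  m15 ⊆ 11-1,111-
E = {1-01}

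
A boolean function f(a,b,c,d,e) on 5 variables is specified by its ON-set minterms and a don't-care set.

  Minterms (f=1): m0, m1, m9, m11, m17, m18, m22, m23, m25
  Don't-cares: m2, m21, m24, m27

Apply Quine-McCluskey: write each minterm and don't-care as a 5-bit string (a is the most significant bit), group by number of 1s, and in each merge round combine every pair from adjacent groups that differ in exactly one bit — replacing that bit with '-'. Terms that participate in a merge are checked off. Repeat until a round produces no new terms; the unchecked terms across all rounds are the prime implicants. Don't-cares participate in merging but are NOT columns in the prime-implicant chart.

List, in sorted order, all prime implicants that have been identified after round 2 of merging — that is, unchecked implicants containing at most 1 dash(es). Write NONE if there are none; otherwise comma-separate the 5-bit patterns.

[col 0] 00000*, 00001*, 00010*, 01001*, 01011*, 10001*, 10010*, 10101*, 10110*, 10111*, 11000*, 11001*, 11011*
[col 1] -0001*, -0010, -1001*, -1011*, 0-001*, 000-0, 0000-, 010-1*, 1-001*, 10-01, 10-10, 101-1, 1011-, 110-1*, 1100-
[col 2] --001, -10-1
Prime implicants: --001, -0010, -10-1, 000-0, 0000-, 10-01, 10-10, 101-1, 1011-, 1100-

-0010, 000-0, 0000-, 10-01, 10-10, 101-1, 1011-, 1100-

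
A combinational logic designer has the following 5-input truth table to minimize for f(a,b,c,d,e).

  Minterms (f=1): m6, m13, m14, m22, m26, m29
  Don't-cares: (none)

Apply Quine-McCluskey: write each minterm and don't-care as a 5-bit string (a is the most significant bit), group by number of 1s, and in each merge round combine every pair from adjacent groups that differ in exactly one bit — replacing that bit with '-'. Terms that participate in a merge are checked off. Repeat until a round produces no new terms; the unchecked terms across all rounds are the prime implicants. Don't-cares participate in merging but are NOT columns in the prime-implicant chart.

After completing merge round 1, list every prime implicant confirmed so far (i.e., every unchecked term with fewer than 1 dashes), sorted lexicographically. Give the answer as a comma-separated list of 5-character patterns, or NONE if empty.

size-2^0 implicants → 00110(✓)  01101(✓)  01110(✓)  10110(✓)  11010  11101(✓)
size-2^1 implicants → -0110  -1101  0-110
Unchecked terms (primes): -0110, -1101, 0-110, 11010

11010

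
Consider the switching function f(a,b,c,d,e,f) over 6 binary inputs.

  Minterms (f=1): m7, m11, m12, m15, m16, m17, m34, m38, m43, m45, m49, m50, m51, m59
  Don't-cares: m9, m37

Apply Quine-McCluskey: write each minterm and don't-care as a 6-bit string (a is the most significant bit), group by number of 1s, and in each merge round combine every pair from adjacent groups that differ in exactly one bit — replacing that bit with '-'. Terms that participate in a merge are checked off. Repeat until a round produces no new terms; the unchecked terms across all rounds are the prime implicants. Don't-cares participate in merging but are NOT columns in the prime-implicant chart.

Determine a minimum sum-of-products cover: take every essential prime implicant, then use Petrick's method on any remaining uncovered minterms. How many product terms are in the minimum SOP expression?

9

size-2^0 implicants → 000111(✓)  001001(✓)  001011(✓)  001100  001111(✓)  010000(✓)  010001(✓)  100010(✓)  100101(✓)  100110(✓)  101011(✓)  101101(✓)  110001(✓)  110010(✓)  110011(✓)  111011(✓)
size-2^1 implicants → -01011  -10001  00-111  001-11  0010-1  01000-  1-0010  1-1011  10-101  100-10  11-011  1100-1  11001-
Unchecked terms (primes): -01011, -10001, 00-111, 001-11, 0010-1, 001100, 01000-, 1-0010, 1-1011, 10-101, 100-10, 11-011, 1100-1, 11001-
Minterm coverage:
  m7 ⊆ 00-111 [E]
  m11 ⊆ -01011,001-11,0010-1
  m12 ⊆ 001100 [E]
  m15 ⊆ 00-111,001-11
  m16 ⊆ 01000- [E]
  m17 ⊆ -10001,01000-
  m34 ⊆ 1-0010,100-10
  m38 ⊆ 100-10 [E]
  m43 ⊆ -01011,1-1011
  m45 ⊆ 10-101 [E]
  m49 ⊆ -10001,1100-1
  m50 ⊆ 1-0010,11001-
  m51 ⊆ 11-011,1100-1,11001-
  m59 ⊆ 1-1011,11-011
E = {00-111, 001100, 01000-, 10-101, 100-10}
Petrick residual → -01011, -10001, 1-0010, 11-011
Cover = b'cd'ef + bc'd'e'f + a'b'def + a'b'cde'f' + a'bc'd'e' + ac'd'ef' + ab'de'f + ab'c'ef' + abd'ef  |cover|=9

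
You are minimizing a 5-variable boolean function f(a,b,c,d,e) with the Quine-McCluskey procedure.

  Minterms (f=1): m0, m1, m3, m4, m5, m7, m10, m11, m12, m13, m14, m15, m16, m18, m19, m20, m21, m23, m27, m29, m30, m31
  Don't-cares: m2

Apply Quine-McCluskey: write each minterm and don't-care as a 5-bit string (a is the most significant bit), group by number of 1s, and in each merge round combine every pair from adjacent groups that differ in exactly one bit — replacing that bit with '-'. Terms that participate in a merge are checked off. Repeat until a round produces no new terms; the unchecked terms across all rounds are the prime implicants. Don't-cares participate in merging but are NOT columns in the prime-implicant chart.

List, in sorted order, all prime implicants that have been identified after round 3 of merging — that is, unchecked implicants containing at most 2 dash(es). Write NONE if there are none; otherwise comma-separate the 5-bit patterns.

-0-00, -00-0, -001-, -010-, -111-, 0-01-, 0-10-, 00--1, 00-0-, 000--, 01-1-, 011--

Round 0: 00000✓ 00001✓ 00010✓ 00011✓ 00100✓ 00101✓ 00111✓ 01010✓ 01011✓ 01100✓ 01101✓ 01110✓ 01111✓ 10000✓ 10010✓ 10011✓ 10100✓ 10101✓ 10111✓ 11011✓ 11101✓ 11110✓ 11111✓
Round 1: -0000✓ -0010✓ -0011✓ -0100✓ -0101✓ -0111✓ -1011✓ -1101✓ -1110✓ -1111✓ 0-010✓ 0-011✓ 0-100✓ 0-101✓ 0-111✓ 00-00✓ 00-01✓ 00-11✓ 000-0✓ 000-1✓ 0000-✓ 0001-✓ 001-1✓ 0010-✓ 01-10✓ 01-11✓ 0101-✓ 011-0✓ 011-1✓ 0110-✓ 0111-✓ 1-011✓ 1-101✓ 1-111✓ 10-00✓ 10-11✓ 100-0✓ 1001-✓ 101-1✓ 1010-✓ 11-11✓ 111-1✓ 1111-✓
Round 2: --011✓ --101✓ --111✓ -0-00 -0-11✓ -00-0 -001- -01-1✓ -010- -1-11✓ -11-1✓ -111- 0--11✓ 0-01- 0-1-1✓ 0-10- 00--1 00-0- 000-- 01-1- 011-- 1--11✓ 1-1-1✓
Round 3: ---11 --1-1
PIs = {---11, --1-1, -0-00, -00-0, -001-, -010-, -111-, 0-01-, 0-10-, 00--1, 00-0-, 000--, 01-1-, 011--}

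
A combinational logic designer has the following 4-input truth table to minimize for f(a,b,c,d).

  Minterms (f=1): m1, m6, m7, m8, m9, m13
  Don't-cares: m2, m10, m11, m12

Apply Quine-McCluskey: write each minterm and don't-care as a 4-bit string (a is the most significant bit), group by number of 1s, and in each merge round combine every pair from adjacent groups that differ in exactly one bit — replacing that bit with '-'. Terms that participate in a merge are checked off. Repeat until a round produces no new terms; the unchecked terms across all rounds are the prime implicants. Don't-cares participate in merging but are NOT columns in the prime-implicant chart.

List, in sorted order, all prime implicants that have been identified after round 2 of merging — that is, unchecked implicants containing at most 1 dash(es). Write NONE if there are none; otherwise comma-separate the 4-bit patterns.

size-2^0 implicants → 0001(✓)  0010(✓)  0110(✓)  0111(✓)  1000(✓)  1001(✓)  1010(✓)  1011(✓)  1100(✓)  1101(✓)
size-2^1 implicants → -001  -010  0-10  011-  1-00(✓)  1-01(✓)  10-0(✓)  10-1(✓)  100-(✓)  101-(✓)  110-(✓)
size-2^2 implicants → 1-0-  10--
Unchecked terms (primes): -001, -010, 0-10, 011-, 1-0-, 10--

-001, -010, 0-10, 011-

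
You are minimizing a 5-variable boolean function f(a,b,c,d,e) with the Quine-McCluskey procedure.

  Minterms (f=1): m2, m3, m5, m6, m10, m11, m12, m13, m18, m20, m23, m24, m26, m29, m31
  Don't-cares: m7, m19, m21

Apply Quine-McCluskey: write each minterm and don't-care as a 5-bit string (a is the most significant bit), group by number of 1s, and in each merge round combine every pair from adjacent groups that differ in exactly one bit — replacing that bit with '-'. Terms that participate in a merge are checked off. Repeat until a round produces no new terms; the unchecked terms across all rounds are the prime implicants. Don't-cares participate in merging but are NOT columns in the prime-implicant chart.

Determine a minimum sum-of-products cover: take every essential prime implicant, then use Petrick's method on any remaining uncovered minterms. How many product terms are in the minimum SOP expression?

8

size-2^0 implicants → 00010(✓)  00011(✓)  00101(✓)  00110(✓)  00111(✓)  01010(✓)  01011(✓)  01100(✓)  01101(✓)  10010(✓)  10011(✓)  10100(✓)  10101(✓)  10111(✓)  11000(✓)  11010(✓)  11101(✓)  11111(✓)
size-2^1 implicants → -0010(✓)  -0011(✓)  -0101(✓)  -0111(✓)  -1010(✓)  -1101(✓)  0-010(✓)  0-011(✓)  0-101(✓)  00-10(✓)  00-11(✓)  0001-(✓)  001-1(✓)  0011-(✓)  0101-(✓)  0110-  1-010(✓)  1-101(✓)  1-111(✓)  10-11(✓)  1001-(✓)  101-1(✓)  1010-  110-0  111-1(✓)
size-2^2 implicants → --010  --101  -0-11  -001-  -01-1  0-01-  00-1-  1-1-1
Unchecked terms (primes): --010, --101, -0-11, -001-, -01-1, 0-01-, 00-1-, 0110-, 1-1-1, 1010-, 110-0
Minterm coverage:
  m2 ⊆ --010,-001-,0-01-,00-1-
  m3 ⊆ -0-11,-001-,0-01-,00-1-
  m5 ⊆ --101,-01-1
  m6 ⊆ 00-1- [E]
  m10 ⊆ --010,0-01-
  m11 ⊆ 0-01- [E]
  m12 ⊆ 0110- [E]
  m13 ⊆ --101,0110-
  m18 ⊆ --010,-001-
  m20 ⊆ 1010- [E]
  m23 ⊆ -0-11,-01-1,1-1-1
  m24 ⊆ 110-0 [E]
  m26 ⊆ --010,110-0
  m29 ⊆ --101,1-1-1
  m31 ⊆ 1-1-1 [E]
E = {0-01-, 00-1-, 0110-, 1-1-1, 1010-, 110-0}
Petrick residual → --010, --101
Cover = c'de' + cd'e + a'c'd + a'b'd + a'bcd' + ace + ab'cd' + abc'e'  |cover|=8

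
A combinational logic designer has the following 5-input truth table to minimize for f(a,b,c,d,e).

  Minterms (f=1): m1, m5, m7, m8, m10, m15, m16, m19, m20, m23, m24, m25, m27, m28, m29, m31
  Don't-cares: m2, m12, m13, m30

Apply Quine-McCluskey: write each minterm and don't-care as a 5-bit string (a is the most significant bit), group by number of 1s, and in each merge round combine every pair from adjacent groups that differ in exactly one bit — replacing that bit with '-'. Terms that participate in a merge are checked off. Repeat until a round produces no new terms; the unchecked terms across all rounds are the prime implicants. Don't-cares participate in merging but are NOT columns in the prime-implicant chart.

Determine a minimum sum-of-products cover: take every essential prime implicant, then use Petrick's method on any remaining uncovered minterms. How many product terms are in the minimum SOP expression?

[col 0] 00001*, 00010*, 00101*, 00111*, 01000*, 01010*, 01100*, 01101*, 01111*, 10000*, 10011*, 10100*, 10111*, 11000*, 11001*, 11011*, 11100*, 11101*, 11110*, 11111*
[col 1] -0111*, -1000*, -1100*, -1101*, -1111*, 0-010, 0-101*, 0-111*, 00-01, 001-1*, 01-00*, 010-0, 011-1*, 0110-*, 1-000*, 1-011*, 1-100*, 1-111*, 10-00*, 10-11*, 11-00*, 11-01*, 11-11*, 110-1*, 1100-*, 111-0*, 111-1*, 1110-*, 1111-*
[col 2] --111, -1-00, -11-1, -110-, 0-1-1, 1--00, 1--11, 11--1, 11-0-, 111--
Prime implicants: --111, -1-00, -11-1, -110-, 0-010, 0-1-1, 00-01, 010-0, 1--00, 1--11, 11--1, 11-0-, 111--
PI chart (minterm → PIs covering it):
  1 | 00-01  (sole → essential)
  5 | 0-1-1,00-01
  7 | --111,0-1-1
  8 | -1-00,010-0
  10 | 0-010,010-0
  15 | --111,-11-1,0-1-1
  16 | 1--00  (sole → essential)
  19 | 1--11  (sole → essential)
  20 | 1--00  (sole → essential)
  23 | --111,1--11
  24 | -1-00,1--00,11-0-
  25 | 11--1,11-0-
  27 | 1--11,11--1
  28 | -1-00,-110-,1--00,11-0-,111--
  29 | -11-1,-110-,11--1,11-0-,111--
  31 | --111,-11-1,1--11,11--1,111--
Essential prime implicants: 00-01, 1--00, 1--11
Petrick residual → --111, 010-0, 11--1
Minimum SOP uses 6 PIs: cde + a'b'd'e + a'bc'e' + ad'e' + ade + abe

6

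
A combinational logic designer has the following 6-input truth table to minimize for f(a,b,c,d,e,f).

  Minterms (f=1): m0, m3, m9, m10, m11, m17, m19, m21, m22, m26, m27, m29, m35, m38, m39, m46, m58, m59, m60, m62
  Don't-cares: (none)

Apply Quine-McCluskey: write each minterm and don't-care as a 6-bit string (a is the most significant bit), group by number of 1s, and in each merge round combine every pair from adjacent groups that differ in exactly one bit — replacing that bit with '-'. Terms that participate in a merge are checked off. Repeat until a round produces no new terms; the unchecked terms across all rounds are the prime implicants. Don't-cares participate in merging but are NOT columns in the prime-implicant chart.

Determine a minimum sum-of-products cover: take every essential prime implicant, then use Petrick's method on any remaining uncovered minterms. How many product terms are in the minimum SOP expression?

11

[col 0] 000000, 000011*, 001001*, 001010*, 001011*, 010001*, 010011*, 010101*, 010110, 011010*, 011011*, 011101*, 100011*, 100110*, 100111*, 101110*, 111010*, 111011*, 111100*, 111110*
[col 1] -00011, -11010*, -11011*, 0-0011*, 0-1010*, 0-1011*, 00-011*, 0010-1, 00101-*, 01-011*, 01-101, 010-01, 0100-1, 01101-*, 1-1110, 10-110, 100-11, 10011-, 111-10, 11101-*, 1111-0
[col 2] -1101-, 0--011, 0-101-
Prime implicants: -00011, -1101-, 0--011, 0-101-, 000000, 0010-1, 01-101, 010-01, 0100-1, 010110, 1-1110, 10-110, 100-11, 10011-, 111-10, 1111-0
PI chart (minterm → PIs covering it):
  0 | 000000  (sole → essential)
  3 | -00011,0--011
  9 | 0010-1  (sole → essential)
  10 | 0-101-  (sole → essential)
  11 | 0--011,0-101-,0010-1
  17 | 010-01,0100-1
  19 | 0--011,0100-1
  21 | 01-101,010-01
  22 | 010110  (sole → essential)
  26 | -1101-,0-101-
  27 | -1101-,0--011,0-101-
  29 | 01-101  (sole → essential)
  35 | -00011,100-11
  38 | 10-110,10011-
  39 | 100-11,10011-
  46 | 1-1110,10-110
  58 | -1101-,111-10
  59 | -1101-  (sole → essential)
  60 | 1111-0  (sole → essential)
  62 | 1-1110,111-10,1111-0
Essential prime implicants: -1101-, 0-101-, 000000, 0010-1, 01-101, 010110, 1111-0
Petrick residual → -00011, 0100-1, 1-1110, 10011-
Minimum SOP uses 11 PIs: b'c'd'ef + bcd'e + a'cd'e + a'b'c'd'e'f' + a'b'cd'f + a'bde'f + a'bc'd'f + a'bc'def' + acdef' + ab'c'de + abcdf'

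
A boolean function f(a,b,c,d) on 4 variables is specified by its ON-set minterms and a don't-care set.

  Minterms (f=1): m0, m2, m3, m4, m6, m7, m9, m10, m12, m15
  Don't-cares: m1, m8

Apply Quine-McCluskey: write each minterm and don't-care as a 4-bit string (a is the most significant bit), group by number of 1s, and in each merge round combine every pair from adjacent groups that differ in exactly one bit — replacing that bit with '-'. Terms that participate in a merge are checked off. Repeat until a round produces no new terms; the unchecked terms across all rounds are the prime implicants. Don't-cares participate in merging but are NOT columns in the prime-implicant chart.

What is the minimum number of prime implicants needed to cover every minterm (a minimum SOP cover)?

5

Round 0: 0000✓ 0001✓ 0010✓ 0011✓ 0100✓ 0110✓ 0111✓ 1000✓ 1001✓ 1010✓ 1100✓ 1111✓
Round 1: -000✓ -001✓ -010✓ -100✓ -111 0-00✓ 0-10✓ 0-11✓ 00-0✓ 00-1✓ 000-✓ 001-✓ 01-0✓ 011-✓ 1-00✓ 10-0✓ 100-✓
Round 2: --00 -0-0 -00- 0--0 0-1- 00--
PIs = {--00, -0-0, -00-, -111, 0--0, 0-1-, 00--}
Coverage chart:
  m0: --00,-0-0,-00-,0--0,00--
  m2: -0-0,0--0,0-1-,00--
  m3: 0-1-,00--
  m4: --00,0--0
  m6: 0--0,0-1-
  m7: -111,0-1-
  m9: -00- ←essential
  m10: -0-0 ←essential
  m12: --00 ←essential
  m15: -111 ←essential
Essential: --00, -0-0, -00-, -111
Petrick residual → 0-1-
Min cover (5 terms): c'd' + b'd' + b'c' + bcd + a'c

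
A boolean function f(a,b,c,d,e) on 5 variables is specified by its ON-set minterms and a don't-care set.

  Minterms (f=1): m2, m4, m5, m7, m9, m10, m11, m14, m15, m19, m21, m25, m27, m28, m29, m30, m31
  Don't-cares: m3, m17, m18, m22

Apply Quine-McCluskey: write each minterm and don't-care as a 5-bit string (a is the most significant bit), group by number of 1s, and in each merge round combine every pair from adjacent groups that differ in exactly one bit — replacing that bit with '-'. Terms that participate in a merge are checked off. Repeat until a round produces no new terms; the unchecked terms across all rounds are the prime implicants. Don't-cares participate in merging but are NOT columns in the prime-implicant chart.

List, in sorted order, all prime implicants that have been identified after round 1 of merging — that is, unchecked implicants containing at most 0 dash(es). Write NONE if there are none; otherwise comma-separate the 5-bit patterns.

NONE

size-2^0 implicants → 00010(✓)  00011(✓)  00100(✓)  00101(✓)  00111(✓)  01001(✓)  01010(✓)  01011(✓)  01110(✓)  01111(✓)  10001(✓)  10010(✓)  10011(✓)  10101(✓)  10110(✓)  11001(✓)  11011(✓)  11100(✓)  11101(✓)  11110(✓)  11111(✓)
size-2^1 implicants → -0010(✓)  -0011(✓)  -0101  -1001(✓)  -1011(✓)  -1110(✓)  -1111(✓)  0-010(✓)  0-011(✓)  0-111(✓)  00-11(✓)  0001-(✓)  001-1  0010-  01-10(✓)  01-11(✓)  010-1(✓)  0101-(✓)  0111-(✓)  1-001(✓)  1-011(✓)  1-101(✓)  1-110  10-01(✓)  10-10  100-1(✓)  1001-(✓)  11-01(✓)  11-11(✓)  110-1(✓)  111-0(✓)  111-1(✓)  1110-(✓)  1111-(✓)
size-2^2 implicants → --011  -001-  -1-11  -10-1  -111-  0--11  0-01-  01-1-  1--01  1-0-1  11--1  111--
Unchecked terms (primes): --011, -001-, -0101, -1-11, -10-1, -111-, 0--11, 0-01-, 001-1, 0010-, 01-1-, 1--01, 1-0-1, 1-110, 10-10, 11--1, 111--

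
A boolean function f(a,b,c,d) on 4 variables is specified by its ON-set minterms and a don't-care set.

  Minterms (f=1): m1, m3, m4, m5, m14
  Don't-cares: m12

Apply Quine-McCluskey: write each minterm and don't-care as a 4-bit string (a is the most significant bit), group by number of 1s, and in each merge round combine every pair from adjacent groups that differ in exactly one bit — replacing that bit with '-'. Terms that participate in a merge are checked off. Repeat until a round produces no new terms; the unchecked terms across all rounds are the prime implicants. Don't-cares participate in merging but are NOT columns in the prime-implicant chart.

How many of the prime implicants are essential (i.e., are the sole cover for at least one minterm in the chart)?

2

size-2^0 implicants → 0001(✓)  0011(✓)  0100(✓)  0101(✓)  1100(✓)  1110(✓)
size-2^1 implicants → -100  0-01  00-1  010-  11-0
Unchecked terms (primes): -100, 0-01, 00-1, 010-, 11-0
Minterm coverage:
  m1 ⊆ 0-01,00-1
  m3 ⊆ 00-1 [E]
  m4 ⊆ -100,010-
  m5 ⊆ 0-01,010-
  m14 ⊆ 11-0 [E]
E = {00-1, 11-0}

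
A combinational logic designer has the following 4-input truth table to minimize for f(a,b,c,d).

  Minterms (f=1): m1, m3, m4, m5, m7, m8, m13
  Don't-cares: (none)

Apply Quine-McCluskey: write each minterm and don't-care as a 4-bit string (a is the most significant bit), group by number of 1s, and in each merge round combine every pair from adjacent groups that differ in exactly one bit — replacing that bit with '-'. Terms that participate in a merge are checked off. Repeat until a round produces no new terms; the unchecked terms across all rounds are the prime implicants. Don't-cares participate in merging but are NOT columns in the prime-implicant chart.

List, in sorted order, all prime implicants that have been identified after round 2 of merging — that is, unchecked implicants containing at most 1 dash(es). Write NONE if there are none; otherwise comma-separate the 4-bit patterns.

-101, 010-, 1000

size-2^0 implicants → 0001(✓)  0011(✓)  0100(✓)  0101(✓)  0111(✓)  1000  1101(✓)
size-2^1 implicants → -101  0-01(✓)  0-11(✓)  00-1(✓)  01-1(✓)  010-
size-2^2 implicants → 0--1
Unchecked terms (primes): -101, 0--1, 010-, 1000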